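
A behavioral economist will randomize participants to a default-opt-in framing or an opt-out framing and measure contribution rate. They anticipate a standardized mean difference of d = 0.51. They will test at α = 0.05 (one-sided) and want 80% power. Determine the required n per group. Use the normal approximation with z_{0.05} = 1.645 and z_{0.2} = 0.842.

For two independent groups with equal n: n = 2·((z_{α} + z_β) / d)².
z_{α} + z_β = 1.645 + 0.842 = 2.487.
n = 2 × (2.487 / 0.51)² = 2 × 4.876² = 2 × 23.78 = 47.6.
Round up to the next whole participant.

n = 48 per group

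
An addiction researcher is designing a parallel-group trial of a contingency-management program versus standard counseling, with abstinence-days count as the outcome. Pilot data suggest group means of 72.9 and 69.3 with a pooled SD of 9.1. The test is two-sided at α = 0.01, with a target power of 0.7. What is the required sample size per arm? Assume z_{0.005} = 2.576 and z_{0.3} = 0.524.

n = 123 per group

Cohen's d = |M₁ − M₂| / SD_pooled = |72.9 − 69.3| / 9.1 = 3.6 / 9.1 = 0.396.
For two independent groups with equal n: n = 2·((z_{α/2} + z_β) / d)².
z_{α/2} + z_β = 2.576 + 0.524 = 3.100.
n = 2 × (3.100 / 0.396)² = 2 × 7.828² = 2 × 61.28 = 122.6.
Round up to the next whole participant.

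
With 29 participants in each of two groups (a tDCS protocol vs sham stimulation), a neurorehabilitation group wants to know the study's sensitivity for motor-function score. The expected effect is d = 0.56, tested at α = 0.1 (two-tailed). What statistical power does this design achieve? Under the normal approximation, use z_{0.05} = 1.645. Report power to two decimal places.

For two equal groups, power = Φ(d·√(n/2) − z_{α/2}).
d·√(n/2) = 0.56 × √(29/2) = 0.56 × 3.808 = 2.132.
z_β = 2.132 − 1.645 = 0.487.
Power = Φ(0.487) = 0.687.

power ≈ 0.69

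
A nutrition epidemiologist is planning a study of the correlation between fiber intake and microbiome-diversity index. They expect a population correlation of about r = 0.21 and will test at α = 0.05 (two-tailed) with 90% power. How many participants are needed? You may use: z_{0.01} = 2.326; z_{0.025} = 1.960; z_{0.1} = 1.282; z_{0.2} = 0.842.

Fisher's z: C = ½·ln((1+r)/(1−r)) = ½·ln(1.5316) = 0.2132.
n = ((z_{α/2} + z_β)/C)² + 3.
(1.960 + 1.282) / 0.2132 = 3.242 / 0.2132 = 15.206.
n = 15.206² + 3 = 231.23 + 3 = 234.2.
Round up.

n = 235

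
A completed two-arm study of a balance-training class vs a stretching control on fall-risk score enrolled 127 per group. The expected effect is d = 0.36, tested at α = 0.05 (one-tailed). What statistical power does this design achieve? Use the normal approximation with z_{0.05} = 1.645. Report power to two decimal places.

power ≈ 0.89

For two equal groups, power = Φ(d·√(n/2) − z_{α}).
d·√(n/2) = 0.36 × √(127/2) = 0.36 × 7.969 = 2.869.
z_β = 2.869 − 1.645 = 1.224.
Power = Φ(1.224) = 0.889.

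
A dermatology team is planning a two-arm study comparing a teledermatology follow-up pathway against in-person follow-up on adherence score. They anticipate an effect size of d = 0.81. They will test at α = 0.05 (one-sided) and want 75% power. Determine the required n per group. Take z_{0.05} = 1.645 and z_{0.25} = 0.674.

For two independent groups with equal n: n = 2·((z_{α} + z_β) / d)².
z_{α} + z_β = 1.645 + 0.674 = 2.319.
n = 2 × (2.319 / 0.81)² = 2 × 2.863² = 2 × 8.20 = 16.4.
Round up to the next whole participant.

n = 17 per group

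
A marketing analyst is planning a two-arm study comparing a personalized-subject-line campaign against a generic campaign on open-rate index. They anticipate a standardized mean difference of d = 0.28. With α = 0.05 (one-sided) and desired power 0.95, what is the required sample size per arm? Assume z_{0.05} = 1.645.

n = 277 per group

For two independent groups with equal n: n = 2·((z_{α} + z_β) / d)².
z_{α} + z_β = 1.645 + 1.645 = 3.290.
n = 2 × (3.290 / 0.28)² = 2 × 11.750² = 2 × 138.06 = 276.1.
Round up to the next whole participant.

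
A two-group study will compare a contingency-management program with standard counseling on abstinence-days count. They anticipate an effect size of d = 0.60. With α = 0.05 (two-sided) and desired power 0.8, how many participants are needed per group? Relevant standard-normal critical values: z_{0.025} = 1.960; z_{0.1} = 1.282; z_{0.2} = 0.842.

n = 44 per group

For two independent groups with equal n: n = 2·((z_{α/2} + z_β) / d)².
z_{α/2} + z_β = 1.960 + 0.842 = 2.802.
n = 2 × (2.802 / 0.60)² = 2 × 4.670² = 2 × 21.81 = 43.6.
Round up to the next whole participant.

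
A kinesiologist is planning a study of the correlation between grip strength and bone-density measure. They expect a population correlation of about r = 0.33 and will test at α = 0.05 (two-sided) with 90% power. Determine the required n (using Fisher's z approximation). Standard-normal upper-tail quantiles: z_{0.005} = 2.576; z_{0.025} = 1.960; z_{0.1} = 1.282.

n = 93

Fisher's z: C = ½·ln((1+r)/(1−r)) = ½·ln(1.9851) = 0.3428.
n = ((z_{α/2} + z_β)/C)² + 3.
(1.960 + 1.282) / 0.3428 = 3.242 / 0.3428 = 9.457.
n = 9.457² + 3 = 89.44 + 3 = 92.4.
Round up.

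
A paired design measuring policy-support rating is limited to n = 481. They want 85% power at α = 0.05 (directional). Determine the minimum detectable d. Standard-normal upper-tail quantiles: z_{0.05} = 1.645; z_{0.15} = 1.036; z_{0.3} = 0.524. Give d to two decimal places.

d_min ≈ 0.12

For a single sample (or paired design) of n = 481: d_min = (z_{α} + z_β)/√n.
z-sum = 1.645 + 1.036 = 2.681.
d_min = 2.681 / √481 = 2.681 / 21.932 = 0.122.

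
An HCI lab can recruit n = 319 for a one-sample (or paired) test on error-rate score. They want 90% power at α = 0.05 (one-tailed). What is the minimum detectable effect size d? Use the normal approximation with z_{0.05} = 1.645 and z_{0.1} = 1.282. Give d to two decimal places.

For a single sample (or paired design) of n = 319: d_min = (z_{α} + z_β)/√n.
z-sum = 1.645 + 1.282 = 2.927.
d_min = 2.927 / √319 = 2.927 / 17.861 = 0.164.

d_min ≈ 0.16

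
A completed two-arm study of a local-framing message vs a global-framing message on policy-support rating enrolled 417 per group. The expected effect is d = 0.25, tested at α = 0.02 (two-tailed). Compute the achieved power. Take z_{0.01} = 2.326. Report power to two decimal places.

power ≈ 0.90

For two equal groups, power = Φ(d·√(n/2) − z_{α/2}).
d·√(n/2) = 0.25 × √(417/2) = 0.25 × 14.440 = 3.610.
z_β = 3.610 − 2.326 = 1.284.
Power = Φ(1.284) = 0.900.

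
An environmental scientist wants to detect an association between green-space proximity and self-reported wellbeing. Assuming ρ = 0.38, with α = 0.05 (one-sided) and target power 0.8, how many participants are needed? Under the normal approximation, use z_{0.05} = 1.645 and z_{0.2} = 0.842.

Fisher's z: C = ½·ln((1+r)/(1−r)) = ½·ln(2.2258) = 0.4001.
n = ((z_{α} + z_β)/C)² + 3.
(1.645 + 0.842) / 0.4001 = 2.487 / 0.4001 = 6.216.
n = 6.216² + 3 = 38.64 + 3 = 41.6.
Round up.

n = 42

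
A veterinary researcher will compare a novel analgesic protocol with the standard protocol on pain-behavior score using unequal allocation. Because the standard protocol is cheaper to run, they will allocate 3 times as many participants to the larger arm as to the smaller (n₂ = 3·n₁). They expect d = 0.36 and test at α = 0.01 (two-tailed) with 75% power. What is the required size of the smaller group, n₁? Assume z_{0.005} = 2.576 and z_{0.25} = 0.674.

With allocation ratio k = n₂/n₁ = 3, Var(x̄₁−x̄₂) = σ²(1/n₁ + 1/(k·n₁)) = σ²·(k+1)/(k·n₁).
So n₁ = (1 + 1/k)·((z_{α/2} + z_β)/d)² = 1.333 × (3.250/0.36)².
n₁ = 1.333 × 81.50 = 108.7.
Round up: n₁ = 109, giving n₂ = 3 × 109 = 327.

n₁ = 109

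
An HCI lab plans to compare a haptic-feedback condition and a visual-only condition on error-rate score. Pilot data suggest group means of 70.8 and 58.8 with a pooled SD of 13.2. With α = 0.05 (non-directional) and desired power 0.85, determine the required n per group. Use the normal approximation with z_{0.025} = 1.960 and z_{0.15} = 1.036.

Cohen's d = |M₁ − M₂| / SD_pooled = |70.8 − 58.8| / 13.2 = 12.0 / 13.2 = 0.909.
For two independent groups with equal n: n = 2·((z_{α/2} + z_β) / d)².
z_{α/2} + z_β = 1.960 + 1.036 = 2.996.
n = 2 × (2.996 / 0.909)² = 2 × 3.296² = 2 × 10.86 = 21.7.
Round up to the next whole participant.

n = 22 per group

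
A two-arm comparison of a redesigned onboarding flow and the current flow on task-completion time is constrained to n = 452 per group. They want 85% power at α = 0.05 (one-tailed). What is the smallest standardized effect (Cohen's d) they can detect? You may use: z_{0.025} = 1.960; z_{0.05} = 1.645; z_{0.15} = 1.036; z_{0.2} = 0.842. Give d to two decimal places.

d_min ≈ 0.18

For two independent groups of n = 452 each: d_min = (z_{α} + z_β)·√(2/n).
z-sum = 1.645 + 1.036 = 2.681.
d_min = 2.681 × √(2/452) = 2.681 × 0.0665 = 0.178.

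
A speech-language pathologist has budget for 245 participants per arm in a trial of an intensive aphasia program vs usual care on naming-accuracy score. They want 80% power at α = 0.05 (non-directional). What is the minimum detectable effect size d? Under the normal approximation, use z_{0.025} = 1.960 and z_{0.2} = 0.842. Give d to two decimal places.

d_min ≈ 0.25

For two independent groups of n = 245 each: d_min = (z_{α/2} + z_β)·√(2/n).
z-sum = 1.960 + 0.842 = 2.802.
d_min = 2.802 × √(2/245) = 2.802 × 0.0904 = 0.253.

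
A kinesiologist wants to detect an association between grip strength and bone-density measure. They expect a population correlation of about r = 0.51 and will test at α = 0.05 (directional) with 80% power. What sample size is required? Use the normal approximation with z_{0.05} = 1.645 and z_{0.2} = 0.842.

Fisher's z: C = ½·ln((1+r)/(1−r)) = ½·ln(3.0816) = 0.5627.
n = ((z_{α} + z_β)/C)² + 3.
(1.645 + 0.842) / 0.5627 = 2.487 / 0.5627 = 4.420.
n = 4.420² + 3 = 19.53 + 3 = 22.5.
Round up.

n = 23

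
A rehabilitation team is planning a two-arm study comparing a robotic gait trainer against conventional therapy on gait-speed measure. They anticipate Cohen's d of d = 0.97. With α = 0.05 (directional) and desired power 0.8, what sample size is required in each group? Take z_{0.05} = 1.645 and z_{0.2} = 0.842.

For two independent groups with equal n: n = 2·((z_{α} + z_β) / d)².
z_{α} + z_β = 1.645 + 0.842 = 2.487.
n = 2 × (2.487 / 0.97)² = 2 × 2.564² = 2 × 6.57 = 13.1.
Round up to the next whole participant.

n = 14 per group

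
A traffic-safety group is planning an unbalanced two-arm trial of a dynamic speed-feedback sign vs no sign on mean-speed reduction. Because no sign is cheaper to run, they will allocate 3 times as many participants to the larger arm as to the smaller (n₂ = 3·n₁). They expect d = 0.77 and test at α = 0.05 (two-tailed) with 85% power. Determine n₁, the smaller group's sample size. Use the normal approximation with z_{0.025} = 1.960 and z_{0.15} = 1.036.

n₁ = 21

With allocation ratio k = n₂/n₁ = 3, Var(x̄₁−x̄₂) = σ²(1/n₁ + 1/(k·n₁)) = σ²·(k+1)/(k·n₁).
So n₁ = (1 + 1/k)·((z_{α/2} + z_β)/d)² = 1.333 × (2.996/0.77)².
n₁ = 1.333 × 15.14 = 20.2.
Round up: n₁ = 21, giving n₂ = 3 × 21 = 63.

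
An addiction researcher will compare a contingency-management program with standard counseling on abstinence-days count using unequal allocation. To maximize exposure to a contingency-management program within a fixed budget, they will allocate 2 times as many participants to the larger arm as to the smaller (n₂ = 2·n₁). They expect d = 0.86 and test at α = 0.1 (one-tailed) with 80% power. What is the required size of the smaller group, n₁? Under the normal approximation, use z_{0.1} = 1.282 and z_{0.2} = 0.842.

With allocation ratio k = n₂/n₁ = 2, Var(x̄₁−x̄₂) = σ²(1/n₁ + 1/(k·n₁)) = σ²·(k+1)/(k·n₁).
So n₁ = (1 + 1/k)·((z_{α} + z_β)/d)² = 1.500 × (2.124/0.86)².
n₁ = 1.500 × 6.10 = 9.1.
Round up: n₁ = 10, giving n₂ = 2 × 10 = 20.

n₁ = 10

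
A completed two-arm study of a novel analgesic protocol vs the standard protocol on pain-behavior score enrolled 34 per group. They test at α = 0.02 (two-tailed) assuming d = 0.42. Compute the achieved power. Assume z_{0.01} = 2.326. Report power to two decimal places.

power ≈ 0.28

For two equal groups, power = Φ(d·√(n/2) − z_{α/2}).
d·√(n/2) = 0.42 × √(34/2) = 0.42 × 4.123 = 1.732.
z_β = 1.732 − 2.326 = -0.594.
Power = Φ(-0.594) = 0.276.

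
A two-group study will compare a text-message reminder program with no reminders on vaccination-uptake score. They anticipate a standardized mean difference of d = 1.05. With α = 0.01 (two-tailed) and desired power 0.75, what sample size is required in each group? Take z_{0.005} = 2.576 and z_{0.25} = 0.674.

n = 20 per group

For two independent groups with equal n: n = 2·((z_{α/2} + z_β) / d)².
z_{α/2} + z_β = 2.576 + 0.674 = 3.250.
n = 2 × (3.250 / 1.05)² = 2 × 3.095² = 2 × 9.58 = 19.2.
Round up to the next whole participant.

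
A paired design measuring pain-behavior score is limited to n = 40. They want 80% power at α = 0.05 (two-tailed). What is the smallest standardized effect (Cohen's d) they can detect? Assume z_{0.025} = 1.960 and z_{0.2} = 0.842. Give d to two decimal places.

d_min ≈ 0.44

For a single sample (or paired design) of n = 40: d_min = (z_{α/2} + z_β)/√n.
z-sum = 1.960 + 0.842 = 2.802.
d_min = 2.802 / √40 = 2.802 / 6.325 = 0.443.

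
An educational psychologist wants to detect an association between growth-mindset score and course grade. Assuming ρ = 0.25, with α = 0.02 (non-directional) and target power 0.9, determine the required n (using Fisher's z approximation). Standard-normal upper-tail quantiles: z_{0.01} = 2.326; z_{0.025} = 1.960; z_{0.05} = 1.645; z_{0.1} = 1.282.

Fisher's z: C = ½·ln((1+r)/(1−r)) = ½·ln(1.6667) = 0.2554.
n = ((z_{α/2} + z_β)/C)² + 3.
(2.326 + 1.282) / 0.2554 = 3.608 / 0.2554 = 14.127.
n = 14.127² + 3 = 199.57 + 3 = 202.6.
Round up.

n = 203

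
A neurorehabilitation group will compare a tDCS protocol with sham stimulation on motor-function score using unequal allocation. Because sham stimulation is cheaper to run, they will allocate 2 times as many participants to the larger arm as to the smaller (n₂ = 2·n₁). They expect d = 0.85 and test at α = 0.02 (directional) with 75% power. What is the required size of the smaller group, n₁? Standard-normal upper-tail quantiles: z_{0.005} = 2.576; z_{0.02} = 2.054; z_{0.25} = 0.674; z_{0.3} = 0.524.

With allocation ratio k = n₂/n₁ = 2, Var(x̄₁−x̄₂) = σ²(1/n₁ + 1/(k·n₁)) = σ²·(k+1)/(k·n₁).
So n₁ = (1 + 1/k)·((z_{α} + z_β)/d)² = 1.500 × (2.728/0.85)².
n₁ = 1.500 × 10.30 = 15.5.
Round up: n₁ = 16, giving n₂ = 2 × 16 = 32.

n₁ = 16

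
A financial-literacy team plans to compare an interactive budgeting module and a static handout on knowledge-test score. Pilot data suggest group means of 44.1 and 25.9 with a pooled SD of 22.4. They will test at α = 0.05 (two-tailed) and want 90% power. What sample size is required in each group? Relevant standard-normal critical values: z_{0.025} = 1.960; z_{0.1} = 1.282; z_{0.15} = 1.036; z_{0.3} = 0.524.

Cohen's d = |M₁ − M₂| / SD_pooled = |44.1 − 25.9| / 22.4 = 18.2 / 22.4 = 0.813.
For two independent groups with equal n: n = 2·((z_{α/2} + z_β) / d)².
z_{α/2} + z_β = 1.960 + 1.282 = 3.242.
n = 2 × (3.242 / 0.813)² = 2 × 3.988² = 2 × 15.90 = 31.8.
Round up to the next whole participant.

n = 32 per group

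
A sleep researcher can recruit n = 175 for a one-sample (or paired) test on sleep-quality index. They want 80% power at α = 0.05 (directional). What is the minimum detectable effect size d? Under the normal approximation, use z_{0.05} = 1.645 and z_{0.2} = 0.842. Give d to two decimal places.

For a single sample (or paired design) of n = 175: d_min = (z_{α} + z_β)/√n.
z-sum = 1.645 + 0.842 = 2.487.
d_min = 2.487 / √175 = 2.487 / 13.229 = 0.188.

d_min ≈ 0.19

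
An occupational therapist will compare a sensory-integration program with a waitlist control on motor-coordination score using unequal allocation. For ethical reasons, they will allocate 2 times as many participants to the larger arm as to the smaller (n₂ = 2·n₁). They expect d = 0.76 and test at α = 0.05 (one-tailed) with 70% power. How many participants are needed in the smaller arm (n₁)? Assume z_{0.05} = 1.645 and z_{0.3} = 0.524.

n₁ = 13

With allocation ratio k = n₂/n₁ = 2, Var(x̄₁−x̄₂) = σ²(1/n₁ + 1/(k·n₁)) = σ²·(k+1)/(k·n₁).
So n₁ = (1 + 1/k)·((z_{α} + z_β)/d)² = 1.500 × (2.169/0.76)².
n₁ = 1.500 × 8.15 = 12.2.
Round up: n₁ = 13, giving n₂ = 2 × 13 = 26.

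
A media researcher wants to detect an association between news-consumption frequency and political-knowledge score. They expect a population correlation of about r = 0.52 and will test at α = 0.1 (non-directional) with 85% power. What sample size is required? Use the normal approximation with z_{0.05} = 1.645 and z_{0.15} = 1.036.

Fisher's z: C = ½·ln((1+r)/(1−r)) = ½·ln(3.1667) = 0.5763.
n = ((z_{α/2} + z_β)/C)² + 3.
(1.645 + 1.036) / 0.5763 = 2.681 / 0.5763 = 4.652.
n = 4.652² + 3 = 21.64 + 3 = 24.6.
Round up.

n = 25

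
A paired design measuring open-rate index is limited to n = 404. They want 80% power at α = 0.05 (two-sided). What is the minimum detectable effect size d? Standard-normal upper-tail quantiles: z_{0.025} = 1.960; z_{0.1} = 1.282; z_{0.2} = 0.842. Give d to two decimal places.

For a single sample (or paired design) of n = 404: d_min = (z_{α/2} + z_β)/√n.
z-sum = 1.960 + 0.842 = 2.802.
d_min = 2.802 / √404 = 2.802 / 20.100 = 0.139.

d_min ≈ 0.14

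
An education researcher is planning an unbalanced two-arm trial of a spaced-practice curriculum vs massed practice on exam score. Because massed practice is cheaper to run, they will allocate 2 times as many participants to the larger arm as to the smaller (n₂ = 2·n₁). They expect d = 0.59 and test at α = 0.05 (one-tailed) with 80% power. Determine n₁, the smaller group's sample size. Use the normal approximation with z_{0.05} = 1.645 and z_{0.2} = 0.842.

With allocation ratio k = n₂/n₁ = 2, Var(x̄₁−x̄₂) = σ²(1/n₁ + 1/(k·n₁)) = σ²·(k+1)/(k·n₁).
So n₁ = (1 + 1/k)·((z_{α} + z_β)/d)² = 1.500 × (2.487/0.59)².
n₁ = 1.500 × 17.77 = 26.7.
Round up: n₁ = 27, giving n₂ = 2 × 27 = 54.

n₁ = 27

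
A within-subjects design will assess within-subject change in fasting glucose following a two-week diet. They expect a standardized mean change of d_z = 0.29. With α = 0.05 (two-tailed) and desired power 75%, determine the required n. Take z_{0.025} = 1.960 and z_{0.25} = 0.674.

n = 83 pairs

For a paired (one-sample on differences) test: n = ((z_{α/2} + z_β) / d)².
z_{α/2} + z_β = 1.960 + 0.674 = 2.634.
n = (2.634 / 0.29)² = 9.083² = 82.50.
Round up.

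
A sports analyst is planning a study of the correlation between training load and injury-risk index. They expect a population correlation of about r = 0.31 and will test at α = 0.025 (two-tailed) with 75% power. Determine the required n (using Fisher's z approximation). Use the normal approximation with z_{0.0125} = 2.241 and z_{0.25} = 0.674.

Fisher's z: C = ½·ln((1+r)/(1−r)) = ½·ln(1.8986) = 0.3205.
n = ((z_{α/2} + z_β)/C)² + 3.
(2.241 + 0.674) / 0.3205 = 2.915 / 0.3205 = 9.095.
n = 9.095² + 3 = 82.72 + 3 = 85.7.
Round up.

n = 86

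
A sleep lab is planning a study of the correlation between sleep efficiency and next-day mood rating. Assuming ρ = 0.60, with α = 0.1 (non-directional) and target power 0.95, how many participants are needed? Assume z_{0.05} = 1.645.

n = 26

Fisher's z: C = ½·ln((1+r)/(1−r)) = ½·ln(4.0000) = 0.6931.
n = ((z_{α/2} + z_β)/C)² + 3.
(1.645 + 1.645) / 0.6931 = 3.290 / 0.6931 = 4.747.
n = 4.747² + 3 = 22.53 + 3 = 25.5.
Round up.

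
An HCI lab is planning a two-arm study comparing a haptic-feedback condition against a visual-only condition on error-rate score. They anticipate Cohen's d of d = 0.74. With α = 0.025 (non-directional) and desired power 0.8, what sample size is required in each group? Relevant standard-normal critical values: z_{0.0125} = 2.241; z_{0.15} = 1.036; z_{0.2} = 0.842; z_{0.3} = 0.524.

n = 35 per group

For two independent groups with equal n: n = 2·((z_{α/2} + z_β) / d)².
z_{α/2} + z_β = 2.241 + 0.842 = 3.083.
n = 2 × (3.083 / 0.74)² = 2 × 4.166² = 2 × 17.36 = 34.7.
Round up to the next whole participant.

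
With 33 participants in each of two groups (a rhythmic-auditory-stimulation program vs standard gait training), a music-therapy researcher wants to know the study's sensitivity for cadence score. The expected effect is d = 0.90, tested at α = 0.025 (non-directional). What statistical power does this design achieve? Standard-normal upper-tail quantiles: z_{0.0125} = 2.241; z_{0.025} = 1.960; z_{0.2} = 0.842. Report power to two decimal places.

power ≈ 0.92

For two equal groups, power = Φ(d·√(n/2) − z_{α/2}).
d·√(n/2) = 0.90 × √(33/2) = 0.90 × 4.062 = 3.656.
z_β = 3.656 − 2.241 = 1.415.
Power = Φ(1.415) = 0.921.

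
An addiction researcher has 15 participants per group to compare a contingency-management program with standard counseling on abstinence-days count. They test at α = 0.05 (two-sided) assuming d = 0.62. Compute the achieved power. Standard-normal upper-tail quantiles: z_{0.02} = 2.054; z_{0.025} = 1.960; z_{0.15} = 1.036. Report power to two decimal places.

power ≈ 0.40

For two equal groups, power = Φ(d·√(n/2) − z_{α/2}).
d·√(n/2) = 0.62 × √(15/2) = 0.62 × 2.739 = 1.698.
z_β = 1.698 − 1.960 = -0.262.
Power = Φ(-0.262) = 0.397.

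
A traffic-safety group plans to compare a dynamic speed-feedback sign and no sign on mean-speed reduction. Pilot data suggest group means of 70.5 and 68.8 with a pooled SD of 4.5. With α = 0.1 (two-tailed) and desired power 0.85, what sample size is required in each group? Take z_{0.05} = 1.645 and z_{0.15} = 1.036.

n = 101 per group

Cohen's d = |M₁ − M₂| / SD_pooled = |70.5 − 68.8| / 4.5 = 1.7 / 4.5 = 0.378.
For two independent groups with equal n: n = 2·((z_{α/2} + z_β) / d)².
z_{α/2} + z_β = 1.645 + 1.036 = 2.681.
n = 2 × (2.681 / 0.378)² = 2 × 7.093² = 2 × 50.30 = 100.6.
Round up to the next whole participant.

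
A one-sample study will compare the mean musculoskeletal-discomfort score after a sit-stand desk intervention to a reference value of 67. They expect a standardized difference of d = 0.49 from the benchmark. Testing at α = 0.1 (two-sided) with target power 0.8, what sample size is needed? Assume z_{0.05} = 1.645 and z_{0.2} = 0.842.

For a one-sample test: n = ((z_{α/2} + z_β) / d)².
z_{α/2} + z_β = 1.645 + 0.842 = 2.487.
n = (2.487 / 0.49)² = 5.076² = 25.76.
Round up.

n = 26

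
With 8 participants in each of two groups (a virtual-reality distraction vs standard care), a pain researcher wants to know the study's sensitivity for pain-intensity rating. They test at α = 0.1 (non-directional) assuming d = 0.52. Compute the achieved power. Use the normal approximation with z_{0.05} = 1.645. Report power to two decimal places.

For two equal groups, power = Φ(d·√(n/2) − z_{α/2}).
d·√(n/2) = 0.52 × √(8/2) = 0.52 × 2.000 = 1.040.
z_β = 1.040 − 1.645 = -0.605.
Power = Φ(-0.605) = 0.273.

power ≈ 0.27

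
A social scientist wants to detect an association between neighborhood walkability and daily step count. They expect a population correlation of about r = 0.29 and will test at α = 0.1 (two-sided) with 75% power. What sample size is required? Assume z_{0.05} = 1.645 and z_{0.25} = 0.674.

n = 64

Fisher's z: C = ½·ln((1+r)/(1−r)) = ½·ln(1.8169) = 0.2986.
n = ((z_{α/2} + z_β)/C)² + 3.
(1.645 + 0.674) / 0.2986 = 2.319 / 0.2986 = 7.766.
n = 7.766² + 3 = 60.31 + 3 = 63.3.
Round up.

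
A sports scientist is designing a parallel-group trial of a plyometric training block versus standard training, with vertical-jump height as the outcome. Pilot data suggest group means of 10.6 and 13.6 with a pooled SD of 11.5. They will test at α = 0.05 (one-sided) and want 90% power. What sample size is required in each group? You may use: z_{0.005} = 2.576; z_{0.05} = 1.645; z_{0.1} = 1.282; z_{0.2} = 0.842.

Cohen's d = |M₁ − M₂| / SD_pooled = |10.6 − 13.6| / 11.5 = 3.0 / 11.5 = 0.261.
For two independent groups with equal n: n = 2·((z_{α} + z_β) / d)².
z_{α} + z_β = 1.645 + 1.282 = 2.927.
n = 2 × (2.927 / 0.261)² = 2 × 11.215² = 2 × 125.77 = 251.5.
Round up to the next whole participant.

n = 252 per group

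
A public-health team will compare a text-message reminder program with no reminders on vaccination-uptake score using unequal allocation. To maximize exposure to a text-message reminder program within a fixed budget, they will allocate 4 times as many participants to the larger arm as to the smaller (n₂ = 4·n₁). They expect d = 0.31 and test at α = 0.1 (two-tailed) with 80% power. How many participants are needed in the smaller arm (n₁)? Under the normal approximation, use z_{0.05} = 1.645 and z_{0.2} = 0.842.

n₁ = 81

With allocation ratio k = n₂/n₁ = 4, Var(x̄₁−x̄₂) = σ²(1/n₁ + 1/(k·n₁)) = σ²·(k+1)/(k·n₁).
So n₁ = (1 + 1/k)·((z_{α/2} + z_β)/d)² = 1.250 × (2.487/0.31)².
n₁ = 1.250 × 64.36 = 80.5.
Round up: n₁ = 81, giving n₂ = 4 × 81 = 324.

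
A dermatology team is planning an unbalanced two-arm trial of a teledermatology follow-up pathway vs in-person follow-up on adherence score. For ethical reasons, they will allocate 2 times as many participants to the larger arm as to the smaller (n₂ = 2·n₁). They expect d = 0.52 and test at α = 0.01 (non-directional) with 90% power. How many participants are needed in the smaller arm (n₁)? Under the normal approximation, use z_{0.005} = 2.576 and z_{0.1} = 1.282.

With allocation ratio k = n₂/n₁ = 2, Var(x̄₁−x̄₂) = σ²(1/n₁ + 1/(k·n₁)) = σ²·(k+1)/(k·n₁).
So n₁ = (1 + 1/k)·((z_{α/2} + z_β)/d)² = 1.500 × (3.858/0.52)².
n₁ = 1.500 × 55.04 = 82.6.
Round up: n₁ = 83, giving n₂ = 2 × 83 = 166.

n₁ = 83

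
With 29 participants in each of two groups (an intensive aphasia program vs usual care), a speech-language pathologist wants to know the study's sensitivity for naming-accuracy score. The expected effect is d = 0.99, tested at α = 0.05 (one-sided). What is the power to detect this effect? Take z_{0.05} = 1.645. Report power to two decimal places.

For two equal groups, power = Φ(d·√(n/2) − z_{α}).
d·√(n/2) = 0.99 × √(29/2) = 0.99 × 3.808 = 3.770.
z_β = 3.770 − 1.645 = 2.125.
Power = Φ(2.125) = 0.983.

power ≈ 0.98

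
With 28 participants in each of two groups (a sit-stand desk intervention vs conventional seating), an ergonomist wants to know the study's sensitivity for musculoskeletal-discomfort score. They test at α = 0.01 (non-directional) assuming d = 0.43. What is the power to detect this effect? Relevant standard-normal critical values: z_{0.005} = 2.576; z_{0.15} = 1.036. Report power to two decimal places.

power ≈ 0.17

For two equal groups, power = Φ(d·√(n/2) − z_{α/2}).
d·√(n/2) = 0.43 × √(28/2) = 0.43 × 3.742 = 1.609.
z_β = 1.609 − 2.576 = -0.967.
Power = Φ(-0.967) = 0.167.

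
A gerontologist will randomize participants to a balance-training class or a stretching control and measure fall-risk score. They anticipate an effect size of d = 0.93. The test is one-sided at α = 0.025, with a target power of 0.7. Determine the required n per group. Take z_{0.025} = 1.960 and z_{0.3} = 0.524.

For two independent groups with equal n: n = 2·((z_{α} + z_β) / d)².
z_{α} + z_β = 1.960 + 0.524 = 2.484.
n = 2 × (2.484 / 0.93)² = 2 × 2.671² = 2 × 7.13 = 14.3.
Round up to the next whole participant.

n = 15 per group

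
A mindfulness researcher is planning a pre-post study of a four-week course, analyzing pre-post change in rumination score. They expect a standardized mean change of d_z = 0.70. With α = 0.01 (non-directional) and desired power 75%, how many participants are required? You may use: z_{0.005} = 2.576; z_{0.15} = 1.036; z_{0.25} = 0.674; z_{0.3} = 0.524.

For a paired (one-sample on differences) test: n = ((z_{α/2} + z_β) / d)².
z_{α/2} + z_β = 2.576 + 0.674 = 3.250.
n = (3.250 / 0.70)² = 4.643² = 21.56.
Round up.

n = 22 pairs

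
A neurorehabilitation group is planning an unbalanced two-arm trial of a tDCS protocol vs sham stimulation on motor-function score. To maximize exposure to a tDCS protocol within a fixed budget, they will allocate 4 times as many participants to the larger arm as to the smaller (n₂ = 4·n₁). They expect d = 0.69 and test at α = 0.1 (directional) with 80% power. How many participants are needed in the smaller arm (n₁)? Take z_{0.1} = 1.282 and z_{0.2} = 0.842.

With allocation ratio k = n₂/n₁ = 4, Var(x̄₁−x̄₂) = σ²(1/n₁ + 1/(k·n₁)) = σ²·(k+1)/(k·n₁).
So n₁ = (1 + 1/k)·((z_{α} + z_β)/d)² = 1.250 × (2.124/0.69)².
n₁ = 1.250 × 9.48 = 11.8.
Round up: n₁ = 12, giving n₂ = 4 × 12 = 48.

n₁ = 12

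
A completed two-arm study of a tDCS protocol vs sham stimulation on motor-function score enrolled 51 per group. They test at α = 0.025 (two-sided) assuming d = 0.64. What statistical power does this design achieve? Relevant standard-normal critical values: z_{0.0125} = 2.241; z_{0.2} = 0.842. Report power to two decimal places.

power ≈ 0.84

For two equal groups, power = Φ(d·√(n/2) − z_{α/2}).
d·√(n/2) = 0.64 × √(51/2) = 0.64 × 5.050 = 3.232.
z_β = 3.232 − 2.241 = 0.991.
Power = Φ(0.991) = 0.839.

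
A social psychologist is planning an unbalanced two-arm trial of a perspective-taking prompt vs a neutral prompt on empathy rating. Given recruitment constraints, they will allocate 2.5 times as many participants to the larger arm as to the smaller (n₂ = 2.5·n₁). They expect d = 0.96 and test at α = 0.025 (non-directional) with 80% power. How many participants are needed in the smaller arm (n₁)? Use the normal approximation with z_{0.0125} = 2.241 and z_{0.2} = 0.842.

n₁ = 15

With allocation ratio k = n₂/n₁ = 2.5, Var(x̄₁−x̄₂) = σ²(1/n₁ + 1/(k·n₁)) = σ²·(k+1)/(k·n₁).
So n₁ = (1 + 1/k)·((z_{α/2} + z_β)/d)² = 1.400 × (3.083/0.96)².
n₁ = 1.400 × 10.31 = 14.4.
Round up: n₁ = 15, giving n₂ = ⌈2.5 × 15⌉ = ⌈37.5⌉ = 38.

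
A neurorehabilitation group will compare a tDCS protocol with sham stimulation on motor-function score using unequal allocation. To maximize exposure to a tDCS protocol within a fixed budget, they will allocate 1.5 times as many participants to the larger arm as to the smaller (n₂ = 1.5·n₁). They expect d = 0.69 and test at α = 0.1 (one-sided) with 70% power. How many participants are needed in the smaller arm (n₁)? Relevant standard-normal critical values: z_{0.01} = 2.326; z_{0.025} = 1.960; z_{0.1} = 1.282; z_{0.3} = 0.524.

With allocation ratio k = n₂/n₁ = 1.5, Var(x̄₁−x̄₂) = σ²(1/n₁ + 1/(k·n₁)) = σ²·(k+1)/(k·n₁).
So n₁ = (1 + 1/k)·((z_{α} + z_β)/d)² = 1.667 × (1.806/0.69)².
n₁ = 1.667 × 6.85 = 11.4.
Round up: n₁ = 12, giving n₂ = 1.5 × 12 = 18.

n₁ = 12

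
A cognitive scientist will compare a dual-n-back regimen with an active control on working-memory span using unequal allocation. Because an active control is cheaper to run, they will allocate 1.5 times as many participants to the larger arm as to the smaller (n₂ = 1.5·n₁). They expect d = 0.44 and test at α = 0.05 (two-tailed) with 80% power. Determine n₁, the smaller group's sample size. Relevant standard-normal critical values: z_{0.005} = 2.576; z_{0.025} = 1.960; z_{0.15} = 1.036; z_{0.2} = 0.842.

n₁ = 68

With allocation ratio k = n₂/n₁ = 1.5, Var(x̄₁−x̄₂) = σ²(1/n₁ + 1/(k·n₁)) = σ²·(k+1)/(k·n₁).
So n₁ = (1 + 1/k)·((z_{α/2} + z_β)/d)² = 1.667 × (2.802/0.44)².
n₁ = 1.667 × 40.55 = 67.6.
Round up: n₁ = 68, giving n₂ = 1.5 × 68 = 102.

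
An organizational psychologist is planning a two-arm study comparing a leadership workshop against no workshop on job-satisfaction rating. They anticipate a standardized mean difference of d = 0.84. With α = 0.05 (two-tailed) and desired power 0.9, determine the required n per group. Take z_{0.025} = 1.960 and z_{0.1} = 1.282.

n = 30 per group

For two independent groups with equal n: n = 2·((z_{α/2} + z_β) / d)².
z_{α/2} + z_β = 1.960 + 1.282 = 3.242.
n = 2 × (3.242 / 0.84)² = 2 × 3.860² = 2 × 14.90 = 29.8.
Round up to the next whole participant.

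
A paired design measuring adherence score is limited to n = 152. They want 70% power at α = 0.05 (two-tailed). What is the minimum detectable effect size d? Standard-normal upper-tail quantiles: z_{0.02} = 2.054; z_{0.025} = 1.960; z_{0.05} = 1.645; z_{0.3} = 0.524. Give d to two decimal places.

d_min ≈ 0.20

For a single sample (or paired design) of n = 152: d_min = (z_{α/2} + z_β)/√n.
z-sum = 1.960 + 0.524 = 2.484.
d_min = 2.484 / √152 = 2.484 / 12.329 = 0.201.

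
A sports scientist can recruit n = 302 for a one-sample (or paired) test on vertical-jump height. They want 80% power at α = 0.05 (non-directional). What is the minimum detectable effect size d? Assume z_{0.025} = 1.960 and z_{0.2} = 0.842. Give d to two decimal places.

For a single sample (or paired design) of n = 302: d_min = (z_{α/2} + z_β)/√n.
z-sum = 1.960 + 0.842 = 2.802.
d_min = 2.802 / √302 = 2.802 / 17.378 = 0.161.

d_min ≈ 0.16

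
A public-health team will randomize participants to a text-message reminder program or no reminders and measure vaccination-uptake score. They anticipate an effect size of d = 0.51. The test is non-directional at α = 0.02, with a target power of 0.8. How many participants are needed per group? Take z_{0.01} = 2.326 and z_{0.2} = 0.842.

For two independent groups with equal n: n = 2·((z_{α/2} + z_β) / d)².
z_{α/2} + z_β = 2.326 + 0.842 = 3.168.
n = 2 × (3.168 / 0.51)² = 2 × 6.212² = 2 × 38.59 = 77.2.
Round up to the next whole participant.

n = 78 per group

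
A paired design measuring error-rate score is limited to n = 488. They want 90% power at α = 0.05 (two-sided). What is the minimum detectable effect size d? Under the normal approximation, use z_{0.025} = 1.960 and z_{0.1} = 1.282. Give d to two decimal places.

For a single sample (or paired design) of n = 488: d_min = (z_{α/2} + z_β)/√n.
z-sum = 1.960 + 1.282 = 3.242.
d_min = 3.242 / √488 = 3.242 / 22.091 = 0.147.

d_min ≈ 0.15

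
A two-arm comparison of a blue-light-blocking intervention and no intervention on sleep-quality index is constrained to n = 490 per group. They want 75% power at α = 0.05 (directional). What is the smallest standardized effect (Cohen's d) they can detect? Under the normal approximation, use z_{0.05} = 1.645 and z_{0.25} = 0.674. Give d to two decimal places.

d_min ≈ 0.15

For two independent groups of n = 490 each: d_min = (z_{α} + z_β)·√(2/n).
z-sum = 1.645 + 0.674 = 2.319.
d_min = 2.319 × √(2/490) = 2.319 × 0.0639 = 0.148.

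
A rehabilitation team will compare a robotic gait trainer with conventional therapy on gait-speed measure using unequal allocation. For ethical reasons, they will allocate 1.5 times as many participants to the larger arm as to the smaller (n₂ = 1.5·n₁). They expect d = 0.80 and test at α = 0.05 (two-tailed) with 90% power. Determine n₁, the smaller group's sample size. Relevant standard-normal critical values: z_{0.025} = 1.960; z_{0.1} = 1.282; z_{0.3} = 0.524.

n₁ = 28

With allocation ratio k = n₂/n₁ = 1.5, Var(x̄₁−x̄₂) = σ²(1/n₁ + 1/(k·n₁)) = σ²·(k+1)/(k·n₁).
So n₁ = (1 + 1/k)·((z_{α/2} + z_β)/d)² = 1.667 × (3.242/0.80)².
n₁ = 1.667 × 16.42 = 27.4.
Round up: n₁ = 28, giving n₂ = 1.5 × 28 = 42.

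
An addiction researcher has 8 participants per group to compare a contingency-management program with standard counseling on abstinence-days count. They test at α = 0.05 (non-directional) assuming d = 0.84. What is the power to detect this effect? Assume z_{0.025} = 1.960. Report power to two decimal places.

For two equal groups, power = Φ(d·√(n/2) − z_{α/2}).
d·√(n/2) = 0.84 × √(8/2) = 0.84 × 2.000 = 1.680.
z_β = 1.680 − 1.960 = -0.280.
Power = Φ(-0.280) = 0.390.

power ≈ 0.39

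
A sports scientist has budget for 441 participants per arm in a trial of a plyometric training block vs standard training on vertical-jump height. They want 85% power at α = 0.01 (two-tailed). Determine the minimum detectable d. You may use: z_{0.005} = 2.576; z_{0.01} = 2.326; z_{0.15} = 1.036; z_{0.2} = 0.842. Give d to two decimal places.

d_min ≈ 0.24

For two independent groups of n = 441 each: d_min = (z_{α/2} + z_β)·√(2/n).
z-sum = 2.576 + 1.036 = 3.612.
d_min = 3.612 × √(2/441) = 3.612 × 0.0673 = 0.243.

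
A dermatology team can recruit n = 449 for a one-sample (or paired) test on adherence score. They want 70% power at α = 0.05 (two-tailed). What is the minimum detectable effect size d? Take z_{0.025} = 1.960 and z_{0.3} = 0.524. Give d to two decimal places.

d_min ≈ 0.12

For a single sample (or paired design) of n = 449: d_min = (z_{α/2} + z_β)/√n.
z-sum = 1.960 + 0.524 = 2.484.
d_min = 2.484 / √449 = 2.484 / 21.190 = 0.117.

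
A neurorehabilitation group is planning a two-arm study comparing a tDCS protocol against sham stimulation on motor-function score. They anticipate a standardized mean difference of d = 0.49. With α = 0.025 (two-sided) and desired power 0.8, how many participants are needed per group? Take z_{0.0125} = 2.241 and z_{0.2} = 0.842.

n = 80 per group

For two independent groups with equal n: n = 2·((z_{α/2} + z_β) / d)².
z_{α/2} + z_β = 2.241 + 0.842 = 3.083.
n = 2 × (3.083 / 0.49)² = 2 × 6.292² = 2 × 39.59 = 79.2.
Round up to the next whole participant.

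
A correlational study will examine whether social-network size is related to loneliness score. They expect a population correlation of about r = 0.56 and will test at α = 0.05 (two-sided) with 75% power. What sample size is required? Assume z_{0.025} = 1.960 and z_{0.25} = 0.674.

n = 21

Fisher's z: C = ½·ln((1+r)/(1−r)) = ½·ln(3.5455) = 0.6328.
n = ((z_{α/2} + z_β)/C)² + 3.
(1.960 + 0.674) / 0.6328 = 2.634 / 0.6328 = 4.162.
n = 4.162² + 3 = 17.33 + 3 = 20.3.
Round up.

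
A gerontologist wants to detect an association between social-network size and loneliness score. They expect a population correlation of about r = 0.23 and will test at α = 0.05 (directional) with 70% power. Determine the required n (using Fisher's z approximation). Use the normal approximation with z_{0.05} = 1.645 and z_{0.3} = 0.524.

Fisher's z: C = ½·ln((1+r)/(1−r)) = ½·ln(1.5974) = 0.2342.
n = ((z_{α} + z_β)/C)² + 3.
(1.645 + 0.524) / 0.2342 = 2.169 / 0.2342 = 9.261.
n = 9.261² + 3 = 85.77 + 3 = 88.8.
Round up.

n = 89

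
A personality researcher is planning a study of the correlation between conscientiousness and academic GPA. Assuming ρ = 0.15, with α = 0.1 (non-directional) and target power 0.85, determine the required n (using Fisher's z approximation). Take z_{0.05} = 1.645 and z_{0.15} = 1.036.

Fisher's z: C = ½·ln((1+r)/(1−r)) = ½·ln(1.3529) = 0.1511.
n = ((z_{α/2} + z_β)/C)² + 3.
(1.645 + 1.036) / 0.1511 = 2.681 / 0.1511 = 17.743.
n = 17.743² + 3 = 314.82 + 3 = 317.8.
Round up.

n = 318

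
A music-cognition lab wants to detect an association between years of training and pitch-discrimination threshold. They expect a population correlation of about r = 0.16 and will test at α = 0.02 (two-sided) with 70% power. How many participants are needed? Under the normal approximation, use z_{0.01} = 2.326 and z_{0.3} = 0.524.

Fisher's z: C = ½·ln((1+r)/(1−r)) = ½·ln(1.3810) = 0.1614.
n = ((z_{α/2} + z_β)/C)² + 3.
(2.326 + 0.524) / 0.1614 = 2.850 / 0.1614 = 17.658.
n = 17.658² + 3 = 311.80 + 3 = 314.8.
Round up.

n = 315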